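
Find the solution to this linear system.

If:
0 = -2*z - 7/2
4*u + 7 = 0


Then:
u = -7/4
z = -7/4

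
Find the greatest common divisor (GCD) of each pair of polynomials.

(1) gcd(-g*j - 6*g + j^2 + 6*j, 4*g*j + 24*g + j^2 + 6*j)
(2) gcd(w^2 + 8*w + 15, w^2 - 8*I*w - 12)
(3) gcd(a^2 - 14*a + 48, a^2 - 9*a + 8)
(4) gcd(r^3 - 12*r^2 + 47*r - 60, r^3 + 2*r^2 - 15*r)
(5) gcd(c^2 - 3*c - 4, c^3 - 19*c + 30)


(1) = gcd((-g + j)*(j + 6), (4*g + j)*(j + 6)) = j + 6
(2) = gcd((w + 3)*(w + 5), (w - 6*I)*(w - 2*I)) = 1
(3) = a - 8
(4) = gcd((r - 5)*(r - 4)*(r - 3), r*(r - 3)*(r + 5)) = r - 3
(5) = gcd((c - 4)*(c + 1), (c - 3)*(c - 2)*(c + 5)) = 1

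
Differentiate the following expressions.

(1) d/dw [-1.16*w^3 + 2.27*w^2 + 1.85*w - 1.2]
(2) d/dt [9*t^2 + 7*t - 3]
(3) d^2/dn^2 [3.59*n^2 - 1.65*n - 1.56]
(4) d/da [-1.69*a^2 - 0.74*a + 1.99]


(1) = -3.48*w^2 + 4.54*w + 1.85
(2) = 18*t + 7
(3) = 7.18000000000000
(4) = -3.38*a - 0.74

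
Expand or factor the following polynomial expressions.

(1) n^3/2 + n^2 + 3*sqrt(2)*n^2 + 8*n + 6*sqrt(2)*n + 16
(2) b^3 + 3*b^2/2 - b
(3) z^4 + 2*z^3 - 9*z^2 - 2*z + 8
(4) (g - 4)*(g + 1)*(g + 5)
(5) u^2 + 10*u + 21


(1) = (n/2 + 1)*(n + 2*sqrt(2))*(n + 4*sqrt(2))
(2) = b*(b - 1/2)*(b + 2)
(3) = (z - 2)*(z - 1)*(z + 1)*(z + 4)
(4) = g^3 + 2*g^2 - 19*g - 20
(5) = (u + 3)*(u + 7)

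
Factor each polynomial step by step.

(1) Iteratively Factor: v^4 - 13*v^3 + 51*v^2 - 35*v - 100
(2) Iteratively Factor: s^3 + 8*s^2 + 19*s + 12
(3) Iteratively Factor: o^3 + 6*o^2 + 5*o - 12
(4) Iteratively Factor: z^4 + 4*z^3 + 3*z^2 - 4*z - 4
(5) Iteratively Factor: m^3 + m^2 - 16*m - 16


(1) = (v - 5)*(v^3 - 8*v^2 + 11*v + 20) = (v - 5)^2*(v^2 - 3*v - 4) = (v - 5)^2*(v - 4)*(v + 1)
(2) = (s + 3)*(s^2 + 5*s + 4) = (s + 3)*(s + 4)*(s + 1)
(3) = (o - 1)*(o^2 + 7*o + 12) = (o - 1)*(o + 3)*(o + 4)
(4) = (z + 1)*(z^3 + 3*z^2 - 4) = (z + 1)*(z + 2)*(z^2 + z - 2) = (z + 1)*(z + 2)^2*(z - 1)
(5) = (m - 4)*(m^2 + 5*m + 4) = (m - 4)*(m + 1)*(m + 4)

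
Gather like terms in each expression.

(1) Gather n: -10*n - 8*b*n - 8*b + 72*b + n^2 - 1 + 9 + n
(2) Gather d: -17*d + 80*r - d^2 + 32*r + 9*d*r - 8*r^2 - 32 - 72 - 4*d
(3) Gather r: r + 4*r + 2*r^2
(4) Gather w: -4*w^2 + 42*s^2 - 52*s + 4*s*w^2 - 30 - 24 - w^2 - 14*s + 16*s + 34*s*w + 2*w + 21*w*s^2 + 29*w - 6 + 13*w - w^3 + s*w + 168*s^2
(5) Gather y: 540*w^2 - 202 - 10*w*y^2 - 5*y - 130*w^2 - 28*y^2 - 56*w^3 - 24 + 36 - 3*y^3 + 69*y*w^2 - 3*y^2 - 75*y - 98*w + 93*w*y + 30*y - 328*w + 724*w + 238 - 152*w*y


(1) = 64*b + n^2 + n*(-8*b - 9) + 8
(2) = -d^2 + d*(9*r - 21) - 8*r^2 + 112*r - 104
(3) = 2*r^2 + 5*r
(4) = 210*s^2 - 50*s - w^3 + w^2*(4*s - 5) + w*(21*s^2 + 35*s + 44) - 60
(5) = -56*w^3 + 410*w^2 + 298*w - 3*y^3 + y^2*(-10*w - 31) + y*(69*w^2 - 59*w - 50) + 48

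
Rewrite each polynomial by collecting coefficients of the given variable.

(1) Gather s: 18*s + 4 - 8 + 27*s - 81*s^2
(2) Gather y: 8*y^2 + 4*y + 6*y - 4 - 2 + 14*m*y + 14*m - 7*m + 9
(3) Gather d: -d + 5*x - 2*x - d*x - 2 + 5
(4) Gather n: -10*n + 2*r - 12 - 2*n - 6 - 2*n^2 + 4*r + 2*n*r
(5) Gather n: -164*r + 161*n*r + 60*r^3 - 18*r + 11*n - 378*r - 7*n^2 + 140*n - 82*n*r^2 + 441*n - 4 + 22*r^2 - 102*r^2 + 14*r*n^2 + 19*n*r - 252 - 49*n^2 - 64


(1) = -81*s^2 + 45*s - 4
(2) = 7*m + 8*y^2 + y*(14*m + 10) + 3
(3) = d*(-x - 1) + 3*x + 3
(4) = -2*n^2 + n*(2*r - 12) + 6*r - 18
(5) = n^2*(14*r - 56) + n*(-82*r^2 + 180*r + 592) + 60*r^3 - 80*r^2 - 560*r - 320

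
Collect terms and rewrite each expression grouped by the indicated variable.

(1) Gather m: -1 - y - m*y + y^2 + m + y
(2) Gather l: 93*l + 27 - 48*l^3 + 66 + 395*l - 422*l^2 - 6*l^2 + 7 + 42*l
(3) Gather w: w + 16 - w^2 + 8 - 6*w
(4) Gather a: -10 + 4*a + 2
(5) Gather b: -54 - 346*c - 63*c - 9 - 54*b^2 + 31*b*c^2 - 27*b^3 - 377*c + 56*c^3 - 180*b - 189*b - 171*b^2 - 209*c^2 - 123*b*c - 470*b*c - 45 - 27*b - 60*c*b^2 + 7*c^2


(1) = m*(1 - y) + y^2 - 1
(2) = -48*l^3 - 428*l^2 + 530*l + 100
(3) = -w^2 - 5*w + 24
(4) = 4*a - 8
(5) = -27*b^3 + b^2*(-60*c - 225) + b*(31*c^2 - 593*c - 396) + 56*c^3 - 202*c^2 - 786*c - 108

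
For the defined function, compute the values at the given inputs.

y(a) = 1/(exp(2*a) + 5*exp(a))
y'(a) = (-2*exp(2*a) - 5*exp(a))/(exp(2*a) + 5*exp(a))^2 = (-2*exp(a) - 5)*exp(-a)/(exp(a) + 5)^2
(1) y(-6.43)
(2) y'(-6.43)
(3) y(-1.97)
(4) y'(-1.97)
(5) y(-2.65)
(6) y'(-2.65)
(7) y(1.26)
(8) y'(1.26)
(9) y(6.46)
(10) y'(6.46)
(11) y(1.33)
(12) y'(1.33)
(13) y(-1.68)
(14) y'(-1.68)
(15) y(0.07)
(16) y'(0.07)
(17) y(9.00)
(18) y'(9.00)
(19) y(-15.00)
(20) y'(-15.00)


(1) = 123.99
(2) = -124.03
(3) = 1.40
(4) = -1.43
(5) = 2.79
(6) = -2.83
(7) = 0.03
(8) = -0.05
(9) = 0.00
(10) = -0.00
(11) = 0.03
(12) = -0.04
(13) = 1.03
(14) = -1.07
(15) = 0.15
(16) = -0.18
(17) = 0.00
(18) = -0.00
(19) = 653803.43
(20) = -653803.47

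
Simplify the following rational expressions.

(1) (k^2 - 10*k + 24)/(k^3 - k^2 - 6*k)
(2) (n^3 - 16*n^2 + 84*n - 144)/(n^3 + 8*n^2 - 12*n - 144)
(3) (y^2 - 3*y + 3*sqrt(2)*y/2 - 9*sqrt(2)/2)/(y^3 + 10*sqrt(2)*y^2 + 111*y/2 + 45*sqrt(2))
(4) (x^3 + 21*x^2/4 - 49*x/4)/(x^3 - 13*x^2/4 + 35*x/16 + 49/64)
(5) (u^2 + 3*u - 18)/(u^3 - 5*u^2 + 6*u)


(1) = (k^2 - 10*k + 24)/(k^3 - k^2 - 6*k)
(2) = (n^2 - 12*n + 36)/(n^2 + 12*n + 36)
(3) = (4*y - 12)/(4*y^2 + 34*sqrt(2)*y + 120)
(4) = (16*x^2 + 112*x)/(16*x^2 - 24*x - 7)
(5) = (u + 6)/(u^2 - 2*u)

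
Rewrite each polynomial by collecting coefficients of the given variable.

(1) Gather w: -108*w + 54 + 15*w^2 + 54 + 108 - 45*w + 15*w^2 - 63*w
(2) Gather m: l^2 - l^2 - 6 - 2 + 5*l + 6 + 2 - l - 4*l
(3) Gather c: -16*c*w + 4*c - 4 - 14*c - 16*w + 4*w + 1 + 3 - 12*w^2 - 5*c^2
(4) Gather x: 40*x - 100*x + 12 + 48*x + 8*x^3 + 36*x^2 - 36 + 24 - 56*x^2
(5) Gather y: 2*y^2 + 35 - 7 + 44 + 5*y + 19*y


(1) = 30*w^2 - 216*w + 216
(2) = 0
(3) = -5*c^2 + c*(-16*w - 10) - 12*w^2 - 12*w
(4) = 8*x^3 - 20*x^2 - 12*x
(5) = 2*y^2 + 24*y + 72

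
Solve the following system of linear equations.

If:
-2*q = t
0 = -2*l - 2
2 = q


Then:
l = -1
q = 2
t = -4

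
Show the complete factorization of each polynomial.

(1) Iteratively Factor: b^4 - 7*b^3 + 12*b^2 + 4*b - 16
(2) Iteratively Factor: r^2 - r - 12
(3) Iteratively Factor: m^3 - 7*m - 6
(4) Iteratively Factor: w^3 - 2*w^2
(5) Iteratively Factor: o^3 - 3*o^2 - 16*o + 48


(1) = (b + 1)*(b^3 - 8*b^2 + 20*b - 16) = (b - 2)*(b + 1)*(b^2 - 6*b + 8) = (b - 2)^2*(b + 1)*(b - 4)
(2) = (r + 3)*(r - 4)
(3) = (m - 3)*(m^2 + 3*m + 2) = (m - 3)*(m + 2)*(m + 1)
(4) = (w)*(w^2 - 2*w) = w^2*(w - 2)
(5) = (o - 4)*(o^2 + o - 12) = (o - 4)*(o + 4)*(o - 3)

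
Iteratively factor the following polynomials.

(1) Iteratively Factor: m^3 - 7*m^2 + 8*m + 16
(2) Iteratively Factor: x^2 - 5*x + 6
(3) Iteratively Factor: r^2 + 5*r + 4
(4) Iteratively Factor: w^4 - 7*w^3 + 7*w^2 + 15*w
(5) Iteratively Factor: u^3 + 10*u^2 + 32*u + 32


(1) = (m - 4)*(m^2 - 3*m - 4) = (m - 4)^2*(m + 1)
(2) = (x - 2)*(x - 3)
(3) = (r + 1)*(r + 4)
(4) = (w - 5)*(w^3 - 2*w^2 - 3*w) = w*(w - 5)*(w^2 - 2*w - 3) = w*(w - 5)*(w - 3)*(w + 1)
(5) = (u + 2)*(u^2 + 8*u + 16) = (u + 2)*(u + 4)*(u + 4)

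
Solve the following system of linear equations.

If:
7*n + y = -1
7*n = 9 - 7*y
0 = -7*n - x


Then:
n = -8/21
x = 8/3
y = 5/3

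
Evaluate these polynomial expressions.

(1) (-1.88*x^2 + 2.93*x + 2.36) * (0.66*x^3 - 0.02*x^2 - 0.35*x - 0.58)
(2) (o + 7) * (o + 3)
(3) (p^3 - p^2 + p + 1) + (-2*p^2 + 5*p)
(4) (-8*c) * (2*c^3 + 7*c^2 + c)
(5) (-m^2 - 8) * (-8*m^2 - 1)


(1) = -1.2408*x^5 + 1.9714*x^4 + 2.157*x^3 + 0.0177*x^2 - 2.5254*x - 1.3688
(2) = o^2 + 10*o + 21
(3) = p^3 - 3*p^2 + 6*p + 1
(4) = -16*c^4 - 56*c^3 - 8*c^2
(5) = 8*m^4 + 65*m^2 + 8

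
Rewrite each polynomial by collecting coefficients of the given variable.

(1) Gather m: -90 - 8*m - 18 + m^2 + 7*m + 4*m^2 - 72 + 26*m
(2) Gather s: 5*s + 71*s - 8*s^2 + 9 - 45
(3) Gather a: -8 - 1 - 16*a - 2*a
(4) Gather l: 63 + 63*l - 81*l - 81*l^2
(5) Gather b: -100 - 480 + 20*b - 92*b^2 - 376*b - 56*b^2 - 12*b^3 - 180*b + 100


(1) = 5*m^2 + 25*m - 180
(2) = -8*s^2 + 76*s - 36
(3) = -18*a - 9
(4) = -81*l^2 - 18*l + 63
(5) = -12*b^3 - 148*b^2 - 536*b - 480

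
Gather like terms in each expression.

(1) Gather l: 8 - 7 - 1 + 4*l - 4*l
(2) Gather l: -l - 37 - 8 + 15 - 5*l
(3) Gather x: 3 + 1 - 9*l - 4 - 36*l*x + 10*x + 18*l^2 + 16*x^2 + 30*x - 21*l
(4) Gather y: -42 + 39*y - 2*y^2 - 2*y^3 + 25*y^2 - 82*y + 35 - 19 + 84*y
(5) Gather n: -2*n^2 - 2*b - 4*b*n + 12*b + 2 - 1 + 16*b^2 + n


(1) = 0
(2) = -6*l - 30
(3) = 18*l^2 - 30*l + 16*x^2 + x*(40 - 36*l)
(4) = -2*y^3 + 23*y^2 + 41*y - 26
(5) = 16*b^2 + 10*b - 2*n^2 + n*(1 - 4*b) + 1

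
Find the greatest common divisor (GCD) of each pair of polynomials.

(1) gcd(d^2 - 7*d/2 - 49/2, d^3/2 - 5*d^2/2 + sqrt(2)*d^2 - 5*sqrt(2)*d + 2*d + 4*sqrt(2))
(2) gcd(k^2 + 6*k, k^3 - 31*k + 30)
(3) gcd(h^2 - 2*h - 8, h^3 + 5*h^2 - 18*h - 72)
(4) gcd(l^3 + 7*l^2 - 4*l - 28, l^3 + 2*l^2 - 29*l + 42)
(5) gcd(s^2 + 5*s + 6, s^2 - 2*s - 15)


(1) = gcd((d - 7)*(d + 7/2), (d/2 + sqrt(2))*(d - 4)*(d - 1)) = 1
(2) = k + 6
(3) = h - 4
(4) = l^2 + 5*l - 14
(5) = gcd((s + 2)*(s + 3), (s - 5)*(s + 3)) = s + 3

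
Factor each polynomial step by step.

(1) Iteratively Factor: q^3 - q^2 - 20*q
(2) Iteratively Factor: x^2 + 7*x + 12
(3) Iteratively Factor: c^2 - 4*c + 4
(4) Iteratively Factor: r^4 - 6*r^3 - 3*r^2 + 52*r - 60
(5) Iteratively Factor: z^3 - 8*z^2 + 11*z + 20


(1) = (q + 4)*(q^2 - 5*q) = (q - 5)*(q + 4)*(q)
(2) = (x + 4)*(x + 3)
(3) = (c - 2)*(c - 2)
(4) = (r - 2)*(r^3 - 4*r^2 - 11*r + 30) = (r - 5)*(r - 2)*(r^2 + r - 6) = (r - 5)*(r - 2)*(r + 3)*(r - 2)
(5) = (z + 1)*(z^2 - 9*z + 20) = (z - 4)*(z + 1)*(z - 5)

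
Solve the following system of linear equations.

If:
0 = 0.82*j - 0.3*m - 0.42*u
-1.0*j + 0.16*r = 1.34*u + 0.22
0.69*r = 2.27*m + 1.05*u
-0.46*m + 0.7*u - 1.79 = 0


Then:
j = -2.09
m = -4.83
r = -16.84
u = -0.62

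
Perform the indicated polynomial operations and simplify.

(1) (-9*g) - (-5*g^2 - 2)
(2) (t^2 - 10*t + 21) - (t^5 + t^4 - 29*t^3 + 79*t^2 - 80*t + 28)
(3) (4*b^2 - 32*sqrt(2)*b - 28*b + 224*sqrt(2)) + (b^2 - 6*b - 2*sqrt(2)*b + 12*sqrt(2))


(1) = 5*g^2 - 9*g + 2
(2) = -t^5 - t^4 + 29*t^3 - 78*t^2 + 70*t - 7
(3) = 5*b^2 - 34*sqrt(2)*b - 34*b + 236*sqrt(2)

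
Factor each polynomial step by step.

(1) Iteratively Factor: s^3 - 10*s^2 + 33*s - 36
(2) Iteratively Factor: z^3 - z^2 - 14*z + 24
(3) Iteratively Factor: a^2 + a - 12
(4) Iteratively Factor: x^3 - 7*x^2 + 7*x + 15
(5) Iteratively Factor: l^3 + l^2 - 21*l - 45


(1) = (s - 4)*(s^2 - 6*s + 9) = (s - 4)*(s - 3)*(s - 3)
(2) = (z - 2)*(z^2 + z - 12) = (z - 3)*(z - 2)*(z + 4)
(3) = (a + 4)*(a - 3)
(4) = (x - 3)*(x^2 - 4*x - 5) = (x - 3)*(x + 1)*(x - 5)
(5) = (l - 5)*(l^2 + 6*l + 9) = (l - 5)*(l + 3)*(l + 3)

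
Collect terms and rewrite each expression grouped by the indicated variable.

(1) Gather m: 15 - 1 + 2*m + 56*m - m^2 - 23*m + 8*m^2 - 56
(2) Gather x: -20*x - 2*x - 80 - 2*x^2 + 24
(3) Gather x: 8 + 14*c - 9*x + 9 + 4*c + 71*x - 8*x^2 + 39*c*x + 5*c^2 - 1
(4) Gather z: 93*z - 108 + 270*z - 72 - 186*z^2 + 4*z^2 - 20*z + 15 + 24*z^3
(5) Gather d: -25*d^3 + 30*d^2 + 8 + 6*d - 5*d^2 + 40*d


(1) = 7*m^2 + 35*m - 42
(2) = -2*x^2 - 22*x - 56
(3) = 5*c^2 + 18*c - 8*x^2 + x*(39*c + 62) + 16
(4) = 24*z^3 - 182*z^2 + 343*z - 165
(5) = -25*d^3 + 25*d^2 + 46*d + 8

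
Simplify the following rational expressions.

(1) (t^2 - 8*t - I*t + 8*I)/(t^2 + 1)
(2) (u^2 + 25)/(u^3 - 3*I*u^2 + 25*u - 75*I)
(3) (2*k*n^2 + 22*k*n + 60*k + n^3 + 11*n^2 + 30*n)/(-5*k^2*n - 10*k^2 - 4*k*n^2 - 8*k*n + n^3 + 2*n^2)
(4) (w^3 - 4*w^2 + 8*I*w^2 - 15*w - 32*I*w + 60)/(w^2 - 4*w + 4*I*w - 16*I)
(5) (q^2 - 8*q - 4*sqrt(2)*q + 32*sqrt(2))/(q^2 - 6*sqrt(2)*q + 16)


(1) = (t - 8)/(t + I)
(2) = 1/(u - 3*I)
(3) = (-2*k*n^2 - 22*k*n - 60*k - n^3 - 11*n^2 - 30*n)/(5*k^2*n + 10*k^2 + 4*k*n^2 + 8*k*n - n^3 - 2*n^2)
(4) = (w^2 + 8*I*w - 15)/(w + 4*I)
(5) = (q - 8)/(q - 2*sqrt(2))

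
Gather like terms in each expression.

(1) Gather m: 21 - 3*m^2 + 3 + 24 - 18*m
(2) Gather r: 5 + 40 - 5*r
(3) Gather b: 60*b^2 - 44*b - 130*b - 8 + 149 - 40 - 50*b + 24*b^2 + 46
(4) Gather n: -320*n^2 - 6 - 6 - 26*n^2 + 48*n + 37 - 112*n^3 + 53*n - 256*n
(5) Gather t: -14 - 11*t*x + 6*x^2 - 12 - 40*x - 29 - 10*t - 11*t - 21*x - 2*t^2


(1) = -3*m^2 - 18*m + 48
(2) = 45 - 5*r
(3) = 84*b^2 - 224*b + 147
(4) = -112*n^3 - 346*n^2 - 155*n + 25
(5) = -2*t^2 + t*(-11*x - 21) + 6*x^2 - 61*x - 55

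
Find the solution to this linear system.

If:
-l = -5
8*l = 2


Then:
No Solution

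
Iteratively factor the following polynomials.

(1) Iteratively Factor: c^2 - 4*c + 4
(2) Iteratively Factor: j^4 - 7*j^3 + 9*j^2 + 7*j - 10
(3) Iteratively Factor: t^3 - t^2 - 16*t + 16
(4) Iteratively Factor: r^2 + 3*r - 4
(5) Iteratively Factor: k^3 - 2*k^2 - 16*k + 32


(1) = (c - 2)*(c - 2)
(2) = (j - 2)*(j^3 - 5*j^2 - j + 5) = (j - 2)*(j + 1)*(j^2 - 6*j + 5) = (j - 5)*(j - 2)*(j + 1)*(j - 1)
(3) = (t - 4)*(t^2 + 3*t - 4) = (t - 4)*(t - 1)*(t + 4)
(4) = (r - 1)*(r + 4)
(5) = (k - 2)*(k^2 - 16) = (k - 4)*(k - 2)*(k + 4)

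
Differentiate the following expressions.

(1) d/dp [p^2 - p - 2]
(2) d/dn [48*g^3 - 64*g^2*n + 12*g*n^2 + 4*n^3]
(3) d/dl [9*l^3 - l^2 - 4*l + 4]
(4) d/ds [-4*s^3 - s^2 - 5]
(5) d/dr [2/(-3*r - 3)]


(1) = 2*p - 1
(2) = -64*g^2 + 24*g*n + 12*n^2
(3) = 27*l^2 - 2*l - 4
(4) = 2*s*(-6*s - 1)
(5) = 2/(3*(r + 1)^2)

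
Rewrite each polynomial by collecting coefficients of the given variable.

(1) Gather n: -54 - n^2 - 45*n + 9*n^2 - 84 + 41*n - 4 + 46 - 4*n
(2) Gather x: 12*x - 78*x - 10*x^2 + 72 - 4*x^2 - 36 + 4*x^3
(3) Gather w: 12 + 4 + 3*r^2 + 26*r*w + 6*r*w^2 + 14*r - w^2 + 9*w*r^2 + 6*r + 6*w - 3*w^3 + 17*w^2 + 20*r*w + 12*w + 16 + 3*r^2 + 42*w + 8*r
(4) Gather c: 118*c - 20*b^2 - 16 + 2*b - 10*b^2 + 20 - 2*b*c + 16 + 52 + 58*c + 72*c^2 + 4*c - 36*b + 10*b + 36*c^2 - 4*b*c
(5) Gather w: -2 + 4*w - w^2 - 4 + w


(1) = 8*n^2 - 8*n - 96
(2) = 4*x^3 - 14*x^2 - 66*x + 36
(3) = 6*r^2 + 28*r - 3*w^3 + w^2*(6*r + 16) + w*(9*r^2 + 46*r + 60) + 32
(4) = -30*b^2 - 24*b + 108*c^2 + c*(180 - 6*b) + 72
(5) = -w^2 + 5*w - 6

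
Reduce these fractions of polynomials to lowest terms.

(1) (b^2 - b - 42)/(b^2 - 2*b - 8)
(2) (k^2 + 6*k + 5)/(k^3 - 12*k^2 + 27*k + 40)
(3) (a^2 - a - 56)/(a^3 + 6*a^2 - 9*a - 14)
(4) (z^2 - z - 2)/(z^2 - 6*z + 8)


(1) = (b^2 - b - 42)/(b^2 - 2*b - 8)
(2) = (k + 5)/(k^2 - 13*k + 40)
(3) = (a - 8)/(a^2 - a - 2)
(4) = (z + 1)/(z - 4)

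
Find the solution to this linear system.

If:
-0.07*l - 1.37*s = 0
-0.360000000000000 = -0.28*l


Then:
l = 1.29
s = -0.07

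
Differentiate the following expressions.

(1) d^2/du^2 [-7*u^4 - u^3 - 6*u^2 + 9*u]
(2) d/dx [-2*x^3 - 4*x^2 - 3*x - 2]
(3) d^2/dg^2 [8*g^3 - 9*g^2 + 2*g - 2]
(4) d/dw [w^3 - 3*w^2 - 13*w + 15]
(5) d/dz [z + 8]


(1) = -84*u^2 - 6*u - 12
(2) = -6*x^2 - 8*x - 3
(3) = 48*g - 18
(4) = 3*w^2 - 6*w - 13
(5) = 1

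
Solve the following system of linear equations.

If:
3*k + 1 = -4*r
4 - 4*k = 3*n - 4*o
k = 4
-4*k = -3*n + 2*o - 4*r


Then:
k = 4
n = 70/3
o = 41/2
r = -13/4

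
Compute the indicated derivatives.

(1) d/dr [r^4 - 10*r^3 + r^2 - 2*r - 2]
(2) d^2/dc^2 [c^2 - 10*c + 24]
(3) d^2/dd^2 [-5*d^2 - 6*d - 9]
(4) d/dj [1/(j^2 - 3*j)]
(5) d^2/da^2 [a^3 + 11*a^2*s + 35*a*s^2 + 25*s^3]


(1) = 4*r^3 - 30*r^2 + 2*r - 2
(2) = 2
(3) = -10
(4) = (3 - 2*j)/(j^2*(j - 3)^2)
(5) = 6*a + 22*s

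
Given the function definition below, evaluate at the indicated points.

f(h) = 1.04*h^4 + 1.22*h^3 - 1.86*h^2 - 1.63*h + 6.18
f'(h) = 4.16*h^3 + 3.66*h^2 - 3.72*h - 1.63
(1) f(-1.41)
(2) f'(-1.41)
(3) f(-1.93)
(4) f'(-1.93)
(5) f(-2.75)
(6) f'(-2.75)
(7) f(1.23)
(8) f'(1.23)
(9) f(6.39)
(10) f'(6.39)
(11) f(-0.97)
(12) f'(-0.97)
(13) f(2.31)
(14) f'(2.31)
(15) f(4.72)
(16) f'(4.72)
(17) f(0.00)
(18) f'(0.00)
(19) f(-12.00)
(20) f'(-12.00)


(1) = 5.47
(2) = -0.77
(3) = 8.06
(4) = -10.72
(5) = 30.70
(6) = -50.24
(7) = 6.01
(8) = 7.07
(9) = 1972.09
(10) = 1209.46
(11) = 5.82
(12) = 1.63
(13) = 37.14
(14) = 60.58
(15) = 601.52
(16) = 499.79
(17) = 6.18
(18) = -1.63
(19) = 19215.18
(20) = -6618.43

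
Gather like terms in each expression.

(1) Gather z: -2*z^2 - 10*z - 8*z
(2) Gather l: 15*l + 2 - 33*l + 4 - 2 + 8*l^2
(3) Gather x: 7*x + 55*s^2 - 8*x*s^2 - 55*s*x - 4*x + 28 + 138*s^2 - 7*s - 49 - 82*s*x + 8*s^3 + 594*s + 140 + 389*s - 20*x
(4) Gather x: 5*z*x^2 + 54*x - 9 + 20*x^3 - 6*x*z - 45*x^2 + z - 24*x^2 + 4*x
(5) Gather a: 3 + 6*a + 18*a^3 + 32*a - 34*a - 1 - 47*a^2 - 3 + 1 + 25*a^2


(1) = -2*z^2 - 18*z
(2) = 8*l^2 - 18*l + 4
(3) = 8*s^3 + 193*s^2 + 976*s + x*(-8*s^2 - 137*s - 17) + 119
(4) = 20*x^3 + x^2*(5*z - 69) + x*(58 - 6*z) + z - 9
(5) = 18*a^3 - 22*a^2 + 4*a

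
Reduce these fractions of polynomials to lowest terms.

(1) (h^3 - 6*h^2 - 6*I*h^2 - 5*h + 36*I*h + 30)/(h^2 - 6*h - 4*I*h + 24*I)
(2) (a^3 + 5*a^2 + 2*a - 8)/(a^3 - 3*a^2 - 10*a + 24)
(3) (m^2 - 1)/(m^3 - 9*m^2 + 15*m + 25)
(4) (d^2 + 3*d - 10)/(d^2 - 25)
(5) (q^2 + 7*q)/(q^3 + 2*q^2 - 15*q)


(1) = (h^2 - 6*I*h - 5)/(h - 4*I)
(2) = (a^3 + 5*a^2 + 2*a - 8)/(a^3 - 3*a^2 - 10*a + 24)
(3) = (m - 1)/(m^2 - 10*m + 25)
(4) = (d - 2)/(d - 5)
(5) = (q + 7)/(q^2 + 2*q - 15)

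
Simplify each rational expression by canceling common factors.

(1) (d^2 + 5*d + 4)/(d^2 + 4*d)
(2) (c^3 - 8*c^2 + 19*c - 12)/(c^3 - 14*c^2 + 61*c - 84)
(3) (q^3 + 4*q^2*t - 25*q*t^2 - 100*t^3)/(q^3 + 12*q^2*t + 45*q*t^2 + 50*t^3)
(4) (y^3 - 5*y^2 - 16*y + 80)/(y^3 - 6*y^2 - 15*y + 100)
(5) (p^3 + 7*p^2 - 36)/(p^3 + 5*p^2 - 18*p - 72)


(1) = (d + 1)/d
(2) = (c - 1)/(c - 7)
(3) = (q^2 - q*t - 20*t^2)/(q^2 + 7*q*t + 10*t^2)
(4) = (y - 4)/(y - 5)
(5) = (p - 2)/(p - 4)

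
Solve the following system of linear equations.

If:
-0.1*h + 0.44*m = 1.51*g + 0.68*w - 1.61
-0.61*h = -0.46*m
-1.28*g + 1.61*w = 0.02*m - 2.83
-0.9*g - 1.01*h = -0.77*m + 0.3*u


Then:
g = 1.15399183091714*w + 2.14136208568959
h = 5.0106237668842*w + 3.35786917589923
m = 6.64452282130296*w + 4.45282651586636
u = -3.27680026658396*w - 6.29999109187249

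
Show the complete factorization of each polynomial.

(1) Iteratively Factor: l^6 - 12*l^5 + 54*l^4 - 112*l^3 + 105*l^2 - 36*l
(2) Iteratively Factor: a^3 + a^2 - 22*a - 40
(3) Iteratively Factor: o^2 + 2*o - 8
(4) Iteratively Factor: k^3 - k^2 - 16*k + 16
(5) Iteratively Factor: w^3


(1) = (l)*(l^5 - 12*l^4 + 54*l^3 - 112*l^2 + 105*l - 36) = l*(l - 1)*(l^4 - 11*l^3 + 43*l^2 - 69*l + 36) = l*(l - 4)*(l - 1)*(l^3 - 7*l^2 + 15*l - 9) = l*(l - 4)*(l - 3)*(l - 1)*(l^2 - 4*l + 3) = l*(l - 4)*(l - 3)^2*(l - 1)*(l - 1)
(2) = (a + 4)*(a^2 - 3*a - 10) = (a + 2)*(a + 4)*(a - 5)
(3) = (o - 2)*(o + 4)
(4) = (k + 4)*(k^2 - 5*k + 4) = (k - 1)*(k + 4)*(k - 4)
(5) = (w)*(w^2) = w^2*(w)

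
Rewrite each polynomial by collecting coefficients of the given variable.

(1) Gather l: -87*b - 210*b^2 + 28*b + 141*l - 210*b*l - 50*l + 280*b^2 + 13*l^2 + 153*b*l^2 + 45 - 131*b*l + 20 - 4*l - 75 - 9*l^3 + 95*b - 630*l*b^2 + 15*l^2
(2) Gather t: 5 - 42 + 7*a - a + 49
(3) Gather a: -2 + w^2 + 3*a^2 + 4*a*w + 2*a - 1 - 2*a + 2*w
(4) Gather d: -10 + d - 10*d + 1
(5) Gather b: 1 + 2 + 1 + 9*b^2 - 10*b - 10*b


(1) = 70*b^2 + 36*b - 9*l^3 + l^2*(153*b + 28) + l*(-630*b^2 - 341*b + 87) - 10
(2) = 6*a + 12
(3) = 3*a^2 + 4*a*w + w^2 + 2*w - 3
(4) = -9*d - 9
(5) = 9*b^2 - 20*b + 4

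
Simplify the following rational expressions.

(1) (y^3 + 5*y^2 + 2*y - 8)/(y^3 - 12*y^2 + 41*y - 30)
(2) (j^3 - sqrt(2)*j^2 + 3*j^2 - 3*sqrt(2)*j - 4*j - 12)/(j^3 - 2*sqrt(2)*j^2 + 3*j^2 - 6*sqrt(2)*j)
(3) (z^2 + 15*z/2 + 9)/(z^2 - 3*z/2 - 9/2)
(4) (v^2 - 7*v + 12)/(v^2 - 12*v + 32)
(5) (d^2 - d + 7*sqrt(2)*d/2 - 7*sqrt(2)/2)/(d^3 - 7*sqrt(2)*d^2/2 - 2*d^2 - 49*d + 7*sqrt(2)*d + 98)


(1) = (y^2 + 6*y + 8)/(y^2 - 11*y + 30)
(2) = (j + sqrt(2))/j
(3) = (z + 6)/(z - 3)
(4) = (v - 3)/(v - 8)
(5) = (4*d - 4)/(4*d^2 + d*(-28*sqrt(2) - 8) + 56*sqrt(2))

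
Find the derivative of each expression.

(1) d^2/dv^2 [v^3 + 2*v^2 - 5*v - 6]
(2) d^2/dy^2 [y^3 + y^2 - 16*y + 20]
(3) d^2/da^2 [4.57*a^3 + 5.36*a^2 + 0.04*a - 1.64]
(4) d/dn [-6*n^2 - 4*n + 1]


(1) = 6*v + 4
(2) = 6*y + 2
(3) = 27.42*a + 10.72
(4) = -12*n - 4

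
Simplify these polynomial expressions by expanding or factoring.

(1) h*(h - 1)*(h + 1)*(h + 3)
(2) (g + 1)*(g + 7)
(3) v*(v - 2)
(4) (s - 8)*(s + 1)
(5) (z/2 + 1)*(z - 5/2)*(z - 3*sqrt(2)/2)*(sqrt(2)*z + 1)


(1) = h^4 + 3*h^3 - h^2 - 3*h
(2) = g^2 + 8*g + 7
(3) = v^2 - 2*v
(4) = s^2 - 7*s - 8
(5) = sqrt(2)*z^4/2 - z^3 - sqrt(2)*z^3/4 - 13*sqrt(2)*z^2/4 + z^2/2 + 3*sqrt(2)*z/8 + 5*z + 15*sqrt(2)/4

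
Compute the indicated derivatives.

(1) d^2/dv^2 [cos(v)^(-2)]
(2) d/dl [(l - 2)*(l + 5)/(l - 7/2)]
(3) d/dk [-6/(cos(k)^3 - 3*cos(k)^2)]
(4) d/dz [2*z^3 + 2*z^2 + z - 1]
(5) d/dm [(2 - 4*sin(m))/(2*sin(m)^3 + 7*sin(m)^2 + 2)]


(1) = 2*(2 - cos(2*v))/cos(v)^4
(2) = 2*(2*l^2 - 14*l - 1)/(4*l^2 - 28*l + 49)
(3) = 18*(2 - cos(k))*sin(k)/((cos(k) - 3)^2*cos(k)^3)
(4) = 6*z^2 + 4*z + 1
(5) = -4*(4*sin(m) + sin(3*m) + 2*cos(2*m))*cos(m)/(2*sin(m)^3 + 7*sin(m)^2 + 2)^2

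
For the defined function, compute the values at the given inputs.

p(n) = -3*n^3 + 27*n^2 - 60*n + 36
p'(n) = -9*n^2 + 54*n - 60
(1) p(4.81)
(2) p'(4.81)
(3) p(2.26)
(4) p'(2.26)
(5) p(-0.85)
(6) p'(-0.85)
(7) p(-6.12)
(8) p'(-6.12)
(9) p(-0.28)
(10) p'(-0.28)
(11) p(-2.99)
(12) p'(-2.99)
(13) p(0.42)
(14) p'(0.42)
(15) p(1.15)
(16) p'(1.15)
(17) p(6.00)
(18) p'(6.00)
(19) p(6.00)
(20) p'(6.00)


(1) = 38.22
(2) = -8.48
(3) = 3.68
(4) = 16.07
(5) = 108.35
(6) = -112.40
(7) = 2102.13
(8) = -727.57
(9) = 54.98
(10) = -75.83
(11) = 536.98
(12) = -301.92
(13) = 15.34
(14) = -38.91
(15) = -1.86
(16) = -9.80
(17) = 0.00
(18) = -60.00
(19) = 0.00
(20) = -60.00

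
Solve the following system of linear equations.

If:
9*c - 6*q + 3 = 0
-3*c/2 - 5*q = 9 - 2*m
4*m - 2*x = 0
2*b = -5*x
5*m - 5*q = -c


Then:
b = 1045/128
c = -105/64
m = -209/128
q = -251/128
x = -209/64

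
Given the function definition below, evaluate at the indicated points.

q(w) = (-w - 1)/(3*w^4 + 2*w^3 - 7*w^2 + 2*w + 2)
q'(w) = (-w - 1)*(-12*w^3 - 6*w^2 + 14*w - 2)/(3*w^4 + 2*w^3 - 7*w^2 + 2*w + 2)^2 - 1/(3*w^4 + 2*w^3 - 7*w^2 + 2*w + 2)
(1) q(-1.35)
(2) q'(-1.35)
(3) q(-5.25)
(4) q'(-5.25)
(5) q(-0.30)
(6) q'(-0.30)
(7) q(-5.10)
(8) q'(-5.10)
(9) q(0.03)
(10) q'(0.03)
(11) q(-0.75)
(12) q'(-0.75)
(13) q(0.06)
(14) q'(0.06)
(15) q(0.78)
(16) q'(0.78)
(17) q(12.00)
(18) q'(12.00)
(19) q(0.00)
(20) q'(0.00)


(1) = -0.04
(2) = 0.11
(3) = 0.00
(4) = 0.00
(5) = -0.95
(6) = 6.84
(7) = 0.00
(8) = 0.00
(9) = -0.50
(10) = -0.10
(11) = 0.08
(12) = 0.54
(13) = -0.51
(14) = -0.19
(15) = -1.31
(16) = -0.33
(17) = -0.00
(18) = 0.00
(19) = -0.50
(20) = 0.00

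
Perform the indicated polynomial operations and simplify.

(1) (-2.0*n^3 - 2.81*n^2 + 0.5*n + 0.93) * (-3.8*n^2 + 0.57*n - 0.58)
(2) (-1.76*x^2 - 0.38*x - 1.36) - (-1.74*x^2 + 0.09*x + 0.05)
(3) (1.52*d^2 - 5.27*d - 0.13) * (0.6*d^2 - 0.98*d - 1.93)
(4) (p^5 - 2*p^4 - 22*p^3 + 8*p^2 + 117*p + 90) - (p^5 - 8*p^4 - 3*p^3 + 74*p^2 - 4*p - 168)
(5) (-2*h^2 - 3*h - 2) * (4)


(1) = 7.6*n^5 + 9.538*n^4 - 2.3417*n^3 - 1.6192*n^2 + 0.2401*n - 0.5394
(2) = -0.02*x^2 - 0.47*x - 1.41
(3) = 0.912*d^4 - 4.6516*d^3 + 2.153*d^2 + 10.2985*d + 0.2509
(4) = 6*p^4 - 19*p^3 - 66*p^2 + 121*p + 258
(5) = -8*h^2 - 12*h - 8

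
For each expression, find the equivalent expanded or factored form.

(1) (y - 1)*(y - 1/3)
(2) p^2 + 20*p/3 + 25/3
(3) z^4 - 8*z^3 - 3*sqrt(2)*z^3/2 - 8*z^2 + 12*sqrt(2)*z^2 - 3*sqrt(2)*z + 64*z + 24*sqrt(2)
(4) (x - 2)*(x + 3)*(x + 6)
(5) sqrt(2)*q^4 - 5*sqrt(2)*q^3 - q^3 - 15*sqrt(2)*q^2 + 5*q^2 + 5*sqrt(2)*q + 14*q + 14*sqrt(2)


(1) = y^2 - 4*y/3 + 1/3
(2) = (p + 5/3)*(p + 5)
(3) = (z - 8)*(z - 3*sqrt(2))*(z + sqrt(2)/2)*(z + sqrt(2))
(4) = x^3 + 7*x^2 - 36
(5) = (q - 7)*(q + 2)*(q - sqrt(2))*(sqrt(2)*q + 1)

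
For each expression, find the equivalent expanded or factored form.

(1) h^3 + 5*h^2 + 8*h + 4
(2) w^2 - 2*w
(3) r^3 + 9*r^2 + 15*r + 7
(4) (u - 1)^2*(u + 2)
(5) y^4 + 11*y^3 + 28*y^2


(1) = (h + 1)*(h + 2)^2
(2) = w*(w - 2)
(3) = (r + 1)^2*(r + 7)
(4) = u^3 - 3*u + 2
(5) = y^2*(y + 4)*(y + 7)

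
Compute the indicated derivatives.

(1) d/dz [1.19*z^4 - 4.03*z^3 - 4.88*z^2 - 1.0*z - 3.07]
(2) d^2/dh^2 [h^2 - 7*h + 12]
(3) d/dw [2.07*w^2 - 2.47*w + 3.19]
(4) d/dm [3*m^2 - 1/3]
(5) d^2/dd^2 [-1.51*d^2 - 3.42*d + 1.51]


(1) = 4.76*z^3 - 12.09*z^2 - 9.76*z - 1.0
(2) = 2
(3) = 4.14*w - 2.47
(4) = 6*m
(5) = -3.02000000000000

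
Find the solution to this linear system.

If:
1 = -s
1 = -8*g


Then:
g = -1/8
s = -1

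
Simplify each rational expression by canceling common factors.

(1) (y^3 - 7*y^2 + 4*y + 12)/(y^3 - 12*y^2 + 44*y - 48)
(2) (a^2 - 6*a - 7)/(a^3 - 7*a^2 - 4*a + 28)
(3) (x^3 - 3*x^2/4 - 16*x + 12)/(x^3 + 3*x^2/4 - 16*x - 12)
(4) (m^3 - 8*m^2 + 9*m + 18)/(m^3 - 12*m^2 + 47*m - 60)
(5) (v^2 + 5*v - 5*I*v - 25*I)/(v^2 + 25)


(1) = (y + 1)/(y - 4)
(2) = (a + 1)/(a^2 - 4)
(3) = (4*x - 3)/(4*x + 3)
(4) = (m^2 - 5*m - 6)/(m^2 - 9*m + 20)
(5) = (v + 5)/(v + 5*I)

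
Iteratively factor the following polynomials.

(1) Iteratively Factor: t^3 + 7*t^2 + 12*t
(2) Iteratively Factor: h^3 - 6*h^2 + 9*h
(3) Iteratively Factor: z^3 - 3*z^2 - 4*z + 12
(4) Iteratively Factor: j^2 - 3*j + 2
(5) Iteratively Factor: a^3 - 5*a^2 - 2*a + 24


(1) = (t)*(t^2 + 7*t + 12) = t*(t + 3)*(t + 4)
(2) = (h - 3)*(h^2 - 3*h) = (h - 3)^2*(h)
(3) = (z + 2)*(z^2 - 5*z + 6) = (z - 3)*(z + 2)*(z - 2)
(4) = (j - 2)*(j - 1)
(5) = (a - 4)*(a^2 - a - 6) = (a - 4)*(a - 3)*(a + 2)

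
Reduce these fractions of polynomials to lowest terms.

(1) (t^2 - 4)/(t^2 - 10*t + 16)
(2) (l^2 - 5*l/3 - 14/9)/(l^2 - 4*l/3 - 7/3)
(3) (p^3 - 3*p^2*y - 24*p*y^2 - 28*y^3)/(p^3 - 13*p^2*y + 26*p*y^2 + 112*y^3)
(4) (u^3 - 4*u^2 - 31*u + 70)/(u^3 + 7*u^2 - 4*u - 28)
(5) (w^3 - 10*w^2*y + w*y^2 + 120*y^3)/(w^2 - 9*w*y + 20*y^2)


(1) = (t + 2)/(t - 8)
(2) = (3*l + 2)/(3*l + 3)
(3) = (-p - 2*y)/(-p + 8*y)
(4) = (u^2 - 2*u - 35)/(u^2 + 9*u + 14)
(5) = (-w^2 + 5*w*y + 24*y^2)/(-w + 4*y)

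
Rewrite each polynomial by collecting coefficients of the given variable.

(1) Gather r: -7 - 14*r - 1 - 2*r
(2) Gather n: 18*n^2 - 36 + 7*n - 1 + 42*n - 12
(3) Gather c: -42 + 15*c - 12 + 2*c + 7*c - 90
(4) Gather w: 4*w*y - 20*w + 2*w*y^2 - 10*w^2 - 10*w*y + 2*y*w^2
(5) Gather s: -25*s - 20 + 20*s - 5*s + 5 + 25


(1) = -16*r - 8
(2) = 18*n^2 + 49*n - 49
(3) = 24*c - 144
(4) = w^2*(2*y - 10) + w*(2*y^2 - 6*y - 20)
(5) = 10 - 10*s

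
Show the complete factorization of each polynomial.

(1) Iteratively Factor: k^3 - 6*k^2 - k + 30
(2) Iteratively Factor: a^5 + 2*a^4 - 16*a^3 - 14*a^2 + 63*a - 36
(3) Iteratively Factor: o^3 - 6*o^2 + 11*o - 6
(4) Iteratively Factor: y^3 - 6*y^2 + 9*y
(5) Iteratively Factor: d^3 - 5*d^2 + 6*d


(1) = (k - 3)*(k^2 - 3*k - 10) = (k - 3)*(k + 2)*(k - 5)
(2) = (a - 1)*(a^4 + 3*a^3 - 13*a^2 - 27*a + 36) = (a - 1)*(a + 3)*(a^3 - 13*a + 12) = (a - 3)*(a - 1)*(a + 3)*(a^2 + 3*a - 4) = (a - 3)*(a - 1)^2*(a + 3)*(a + 4)
(3) = (o - 3)*(o^2 - 3*o + 2) = (o - 3)*(o - 1)*(o - 2)
(4) = (y - 3)*(y^2 - 3*y) = (y - 3)^2*(y)
(5) = (d)*(d^2 - 5*d + 6) = d*(d - 3)*(d - 2)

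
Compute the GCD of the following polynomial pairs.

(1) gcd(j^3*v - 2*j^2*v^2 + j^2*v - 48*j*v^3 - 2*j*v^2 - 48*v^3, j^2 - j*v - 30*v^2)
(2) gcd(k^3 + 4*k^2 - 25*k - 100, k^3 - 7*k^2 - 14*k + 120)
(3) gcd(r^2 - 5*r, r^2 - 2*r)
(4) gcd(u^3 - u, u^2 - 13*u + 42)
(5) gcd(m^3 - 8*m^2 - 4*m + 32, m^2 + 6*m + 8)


(1) = gcd((j - 8*v)*(j + 6*v)*(j*v + v), (j - 6*v)*(j + 5*v)) = 1
(2) = k^2 - k - 20
(3) = r
(4) = gcd(u*(u - 1)*(u + 1), (u - 7)*(u - 6)) = 1
(5) = gcd((m - 8)*(m - 2)*(m + 2), (m + 2)*(m + 4)) = m + 2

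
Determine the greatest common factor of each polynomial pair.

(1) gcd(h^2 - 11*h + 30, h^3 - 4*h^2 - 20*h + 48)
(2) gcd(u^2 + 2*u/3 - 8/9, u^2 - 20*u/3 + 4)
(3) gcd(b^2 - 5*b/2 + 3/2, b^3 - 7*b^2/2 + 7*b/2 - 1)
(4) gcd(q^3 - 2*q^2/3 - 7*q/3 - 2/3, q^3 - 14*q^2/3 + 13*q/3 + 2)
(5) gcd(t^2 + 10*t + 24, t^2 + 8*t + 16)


(1) = gcd((h - 6)*(h - 5), (h - 6)*(h - 2)*(h + 4)) = h - 6
(2) = u - 2/3
(3) = b - 1
(4) = q^2 - 5*q/3 - 2/3
(5) = gcd((t + 4)*(t + 6), (t + 4)^2) = t + 4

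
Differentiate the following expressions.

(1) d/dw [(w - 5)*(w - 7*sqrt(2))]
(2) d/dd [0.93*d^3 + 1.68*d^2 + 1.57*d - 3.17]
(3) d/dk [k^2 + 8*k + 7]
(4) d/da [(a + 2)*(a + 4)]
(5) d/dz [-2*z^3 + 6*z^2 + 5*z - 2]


(1) = 2*w - 7*sqrt(2) - 5
(2) = 2.79*d^2 + 3.36*d + 1.57
(3) = 2*k + 8
(4) = 2*a + 6
(5) = -6*z^2 + 12*z + 5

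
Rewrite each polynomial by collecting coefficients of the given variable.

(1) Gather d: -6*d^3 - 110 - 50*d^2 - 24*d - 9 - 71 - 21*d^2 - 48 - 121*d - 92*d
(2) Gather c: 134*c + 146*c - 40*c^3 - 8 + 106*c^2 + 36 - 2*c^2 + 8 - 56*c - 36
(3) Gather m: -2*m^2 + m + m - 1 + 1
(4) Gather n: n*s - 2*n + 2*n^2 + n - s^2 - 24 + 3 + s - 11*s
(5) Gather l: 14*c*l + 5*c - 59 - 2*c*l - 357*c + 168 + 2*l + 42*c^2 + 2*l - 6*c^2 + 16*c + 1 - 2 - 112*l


(1) = -6*d^3 - 71*d^2 - 237*d - 238
(2) = -40*c^3 + 104*c^2 + 224*c
(3) = -2*m^2 + 2*m
(4) = 2*n^2 + n*(s - 1) - s^2 - 10*s - 21
(5) = 36*c^2 - 336*c + l*(12*c - 108) + 108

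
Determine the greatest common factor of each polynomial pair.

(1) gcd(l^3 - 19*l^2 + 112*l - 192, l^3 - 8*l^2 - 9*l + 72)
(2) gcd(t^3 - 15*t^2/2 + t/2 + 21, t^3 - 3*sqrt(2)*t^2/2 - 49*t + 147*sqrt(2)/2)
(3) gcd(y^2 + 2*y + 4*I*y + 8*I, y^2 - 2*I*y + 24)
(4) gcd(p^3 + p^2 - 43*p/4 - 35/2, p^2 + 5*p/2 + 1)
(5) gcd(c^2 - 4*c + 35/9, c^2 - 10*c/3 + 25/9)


(1) = gcd((l - 8)^2*(l - 3), (l - 8)*(l - 3)*(l + 3)) = l^2 - 11*l + 24
(2) = gcd((t - 7)*(t - 2)*(t + 3/2), (t - 7)*(t + 7)*(t - 3*sqrt(2)/2)) = t - 7
(3) = y + 4*I
(4) = p + 2
(5) = gcd((c - 7/3)*(c - 5/3), (c - 5/3)^2) = c - 5/3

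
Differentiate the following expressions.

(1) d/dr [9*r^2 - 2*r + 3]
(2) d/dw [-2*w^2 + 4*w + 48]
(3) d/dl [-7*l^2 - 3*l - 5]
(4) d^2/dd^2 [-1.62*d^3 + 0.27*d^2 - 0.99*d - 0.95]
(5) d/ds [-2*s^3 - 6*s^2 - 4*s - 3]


(1) = 18*r - 2
(2) = 4 - 4*w
(3) = -14*l - 3
(4) = 0.54 - 9.72*d
(5) = -6*s^2 - 12*s - 4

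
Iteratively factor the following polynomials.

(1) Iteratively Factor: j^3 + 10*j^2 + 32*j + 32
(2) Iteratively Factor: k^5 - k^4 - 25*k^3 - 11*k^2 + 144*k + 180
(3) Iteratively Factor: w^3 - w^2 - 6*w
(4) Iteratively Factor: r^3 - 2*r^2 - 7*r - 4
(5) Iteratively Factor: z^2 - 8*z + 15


(1) = (j + 2)*(j^2 + 8*j + 16) = (j + 2)*(j + 4)*(j + 4)
(2) = (k + 2)*(k^4 - 3*k^3 - 19*k^2 + 27*k + 90) = (k - 3)*(k + 2)*(k^3 - 19*k - 30) = (k - 3)*(k + 2)^2*(k^2 - 2*k - 15) = (k - 3)*(k + 2)^2*(k + 3)*(k - 5)
(3) = (w)*(w^2 - w - 6) = w*(w - 3)*(w + 2)
(4) = (r + 1)*(r^2 - 3*r - 4) = (r + 1)^2*(r - 4)
(5) = (z - 3)*(z - 5)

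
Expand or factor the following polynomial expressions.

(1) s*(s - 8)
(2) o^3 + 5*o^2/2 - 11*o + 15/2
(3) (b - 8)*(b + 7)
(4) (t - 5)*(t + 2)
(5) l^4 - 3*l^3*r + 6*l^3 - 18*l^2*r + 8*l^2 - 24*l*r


(1) = s^2 - 8*s
(2) = (o - 3/2)*(o - 1)*(o + 5)
(3) = b^2 - b - 56
(4) = t^2 - 3*t - 10
(5) = l*(l + 2)*(l + 4)*(l - 3*r)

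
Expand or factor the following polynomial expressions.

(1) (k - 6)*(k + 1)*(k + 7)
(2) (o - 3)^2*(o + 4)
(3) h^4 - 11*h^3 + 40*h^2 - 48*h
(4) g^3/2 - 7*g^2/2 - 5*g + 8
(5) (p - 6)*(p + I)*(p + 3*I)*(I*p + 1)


(1) = k^3 + 2*k^2 - 41*k - 42
(2) = o^3 - 2*o^2 - 15*o + 36
(3) = h*(h - 4)^2*(h - 3)
(4) = (g/2 + 1)*(g - 8)*(g - 1)
(5) = I*p^4 - 3*p^3 - 6*I*p^3 + 18*p^2 + I*p^2 - 3*p - 6*I*p + 18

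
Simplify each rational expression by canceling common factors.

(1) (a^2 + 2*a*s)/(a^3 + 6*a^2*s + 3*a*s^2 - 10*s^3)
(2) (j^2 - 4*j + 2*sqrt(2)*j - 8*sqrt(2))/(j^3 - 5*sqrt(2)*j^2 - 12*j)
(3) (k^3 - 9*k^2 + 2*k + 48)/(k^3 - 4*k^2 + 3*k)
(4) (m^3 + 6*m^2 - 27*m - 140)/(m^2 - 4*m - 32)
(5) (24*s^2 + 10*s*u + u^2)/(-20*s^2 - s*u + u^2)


(1) = -a/(-a^2 - 4*a*s + 5*s^2)
(2) = (j^2 + j*(-4 + 2*sqrt(2)) - 8*sqrt(2))/(j^3 - 5*sqrt(2)*j^2 - 12*j)
(3) = (k^2 - 6*k - 16)/(k^2 - k)
(4) = (m^2 + 2*m - 35)/(m - 8)
(5) = (-6*s - u)/(5*s - u)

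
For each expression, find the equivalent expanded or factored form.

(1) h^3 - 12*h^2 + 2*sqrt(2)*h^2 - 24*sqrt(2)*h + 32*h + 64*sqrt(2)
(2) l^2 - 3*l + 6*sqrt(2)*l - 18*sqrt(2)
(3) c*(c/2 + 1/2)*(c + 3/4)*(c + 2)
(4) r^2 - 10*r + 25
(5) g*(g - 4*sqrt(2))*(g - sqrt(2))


(1) = (h - 8)*(h - 4)*(h + 2*sqrt(2))
(2) = (l - 3)*(l + 6*sqrt(2))
(3) = c^4/2 + 15*c^3/8 + 17*c^2/8 + 3*c/4
(4) = (r - 5)^2
(5) = g^3 - 5*sqrt(2)*g^2 + 8*g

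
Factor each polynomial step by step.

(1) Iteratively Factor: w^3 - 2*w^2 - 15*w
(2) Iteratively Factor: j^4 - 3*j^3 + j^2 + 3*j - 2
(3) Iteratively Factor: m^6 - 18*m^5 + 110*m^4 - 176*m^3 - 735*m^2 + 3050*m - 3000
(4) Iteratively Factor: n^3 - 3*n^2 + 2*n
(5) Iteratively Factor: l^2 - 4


(1) = (w - 5)*(w^2 + 3*w) = w*(w - 5)*(w + 3)
(2) = (j - 1)*(j^3 - 2*j^2 - j + 2) = (j - 1)^2*(j^2 - j - 2) = (j - 1)^2*(j + 1)*(j - 2)
(3) = (m - 5)*(m^5 - 13*m^4 + 45*m^3 + 49*m^2 - 490*m + 600) = (m - 5)^2*(m^4 - 8*m^3 + 5*m^2 + 74*m - 120) = (m - 5)^2*(m - 2)*(m^3 - 6*m^2 - 7*m + 60) = (m - 5)^2*(m - 4)*(m - 2)*(m^2 - 2*m - 15) = (m - 5)^3*(m - 4)*(m - 2)*(m + 3)
(4) = (n - 2)*(n^2 - n) = (n - 2)*(n - 1)*(n)
(5) = (l - 2)*(l + 2)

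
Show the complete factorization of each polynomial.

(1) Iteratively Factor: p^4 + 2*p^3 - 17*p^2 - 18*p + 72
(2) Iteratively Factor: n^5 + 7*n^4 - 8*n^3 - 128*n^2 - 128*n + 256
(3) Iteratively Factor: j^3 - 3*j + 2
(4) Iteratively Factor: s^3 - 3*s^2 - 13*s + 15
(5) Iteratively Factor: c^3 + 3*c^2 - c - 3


(1) = (p - 2)*(p^3 + 4*p^2 - 9*p - 36) = (p - 2)*(p + 3)*(p^2 + p - 12) = (p - 2)*(p + 3)*(p + 4)*(p - 3)
(2) = (n + 4)*(n^4 + 3*n^3 - 20*n^2 - 48*n + 64) = (n + 4)^2*(n^3 - n^2 - 16*n + 16) = (n - 4)*(n + 4)^2*(n^2 + 3*n - 4) = (n - 4)*(n + 4)^3*(n - 1)
(3) = (j - 1)*(j^2 + j - 2) = (j - 1)^2*(j + 2)
(4) = (s + 3)*(s^2 - 6*s + 5) = (s - 5)*(s + 3)*(s - 1)
(5) = (c - 1)*(c^2 + 4*c + 3) = (c - 1)*(c + 3)*(c + 1)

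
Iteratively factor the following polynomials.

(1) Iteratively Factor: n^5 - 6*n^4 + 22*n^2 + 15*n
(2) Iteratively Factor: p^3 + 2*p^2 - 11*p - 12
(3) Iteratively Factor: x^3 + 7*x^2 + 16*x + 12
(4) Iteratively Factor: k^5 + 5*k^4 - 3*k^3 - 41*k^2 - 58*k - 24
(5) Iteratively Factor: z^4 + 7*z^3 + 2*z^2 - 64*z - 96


(1) = (n - 3)*(n^4 - 3*n^3 - 9*n^2 - 5*n) = (n - 5)*(n - 3)*(n^3 + 2*n^2 + n) = (n - 5)*(n - 3)*(n + 1)*(n^2 + n) = (n - 5)*(n - 3)*(n + 1)^2*(n)
(2) = (p - 3)*(p^2 + 5*p + 4) = (p - 3)*(p + 1)*(p + 4)
(3) = (x + 2)*(x^2 + 5*x + 6) = (x + 2)*(x + 3)*(x + 2)
(4) = (k + 1)*(k^4 + 4*k^3 - 7*k^2 - 34*k - 24) = (k + 1)*(k + 2)*(k^3 + 2*k^2 - 11*k - 12) = (k - 3)*(k + 1)*(k + 2)*(k^2 + 5*k + 4) = (k - 3)*(k + 1)*(k + 2)*(k + 4)*(k + 1)
(5) = (z + 4)*(z^3 + 3*z^2 - 10*z - 24) = (z - 3)*(z + 4)*(z^2 + 6*z + 8) = (z - 3)*(z + 4)^2*(z + 2)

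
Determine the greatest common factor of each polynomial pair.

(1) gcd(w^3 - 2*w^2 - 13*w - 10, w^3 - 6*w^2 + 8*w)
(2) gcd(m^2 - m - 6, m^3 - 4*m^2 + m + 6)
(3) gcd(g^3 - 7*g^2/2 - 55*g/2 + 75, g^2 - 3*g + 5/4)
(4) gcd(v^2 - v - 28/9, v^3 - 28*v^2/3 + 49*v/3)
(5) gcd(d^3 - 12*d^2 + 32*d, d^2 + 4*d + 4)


(1) = gcd((w - 5)*(w + 1)*(w + 2), w*(w - 4)*(w - 2)) = 1
(2) = m - 3
(3) = gcd((g - 6)*(g - 5/2)*(g + 5), (g - 5/2)*(g - 1/2)) = g - 5/2
(4) = v - 7/3
(5) = gcd(d*(d - 8)*(d - 4), (d + 2)^2) = 1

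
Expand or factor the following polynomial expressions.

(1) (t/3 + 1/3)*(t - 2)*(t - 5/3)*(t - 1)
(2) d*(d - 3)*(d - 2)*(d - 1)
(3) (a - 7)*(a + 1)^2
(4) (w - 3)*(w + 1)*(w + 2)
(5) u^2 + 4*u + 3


(1) = t^4/3 - 11*t^3/9 + 7*t^2/9 + 11*t/9 - 10/9
(2) = d^4 - 6*d^3 + 11*d^2 - 6*d
(3) = a^3 - 5*a^2 - 13*a - 7
(4) = w^3 - 7*w - 6
(5) = (u + 1)*(u + 3)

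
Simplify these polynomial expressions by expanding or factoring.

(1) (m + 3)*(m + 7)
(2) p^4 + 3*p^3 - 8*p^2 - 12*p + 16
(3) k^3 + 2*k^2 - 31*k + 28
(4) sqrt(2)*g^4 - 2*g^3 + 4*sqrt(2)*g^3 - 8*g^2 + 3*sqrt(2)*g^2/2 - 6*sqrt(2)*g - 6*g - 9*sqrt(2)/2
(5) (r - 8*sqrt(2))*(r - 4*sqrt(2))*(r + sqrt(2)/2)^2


(1) = m^2 + 10*m + 21
(2) = (p - 2)*(p - 1)*(p + 2)*(p + 4)
(3) = (k - 4)*(k - 1)*(k + 7)
(4) = (g + 1)*(g + 3)*(g - 3*sqrt(2)/2)*(sqrt(2)*g + 1)
(5) = r^4 - 11*sqrt(2)*r^3 + 81*r^2/2 + 58*sqrt(2)*r + 32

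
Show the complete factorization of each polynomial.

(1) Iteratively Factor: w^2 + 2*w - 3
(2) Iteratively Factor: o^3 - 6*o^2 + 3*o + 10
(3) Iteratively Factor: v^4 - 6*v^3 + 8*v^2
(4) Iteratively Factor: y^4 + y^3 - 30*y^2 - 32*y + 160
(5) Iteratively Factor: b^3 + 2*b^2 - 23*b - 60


(1) = (w - 1)*(w + 3)
(2) = (o - 2)*(o^2 - 4*o - 5) = (o - 5)*(o - 2)*(o + 1)
(3) = (v)*(v^3 - 6*v^2 + 8*v) = v^2*(v^2 - 6*v + 8) = v^2*(v - 4)*(v - 2)
(4) = (y - 2)*(y^3 + 3*y^2 - 24*y - 80) = (y - 5)*(y - 2)*(y^2 + 8*y + 16) = (y - 5)*(y - 2)*(y + 4)*(y + 4)
(5) = (b + 4)*(b^2 - 2*b - 15) = (b + 3)*(b + 4)*(b - 5)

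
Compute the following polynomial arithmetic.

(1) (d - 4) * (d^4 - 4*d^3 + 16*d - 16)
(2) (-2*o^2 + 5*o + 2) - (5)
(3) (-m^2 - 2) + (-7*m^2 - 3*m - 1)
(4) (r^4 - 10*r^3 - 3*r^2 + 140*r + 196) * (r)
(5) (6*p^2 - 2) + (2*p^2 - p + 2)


(1) = d^5 - 8*d^4 + 16*d^3 + 16*d^2 - 80*d + 64
(2) = -2*o^2 + 5*o - 3
(3) = -8*m^2 - 3*m - 3
(4) = r^5 - 10*r^4 - 3*r^3 + 140*r^2 + 196*r
(5) = 8*p^2 - p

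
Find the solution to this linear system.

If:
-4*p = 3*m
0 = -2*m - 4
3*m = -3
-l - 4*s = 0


Then:
No Solution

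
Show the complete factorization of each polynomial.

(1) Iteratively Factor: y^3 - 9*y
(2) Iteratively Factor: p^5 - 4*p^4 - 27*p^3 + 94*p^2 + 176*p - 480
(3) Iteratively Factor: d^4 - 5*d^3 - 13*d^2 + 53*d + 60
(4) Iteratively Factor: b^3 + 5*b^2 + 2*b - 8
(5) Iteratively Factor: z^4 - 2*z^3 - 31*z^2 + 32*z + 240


(1) = (y)*(y^2 - 9) = y*(y + 3)*(y - 3)
(2) = (p + 3)*(p^4 - 7*p^3 - 6*p^2 + 112*p - 160) = (p + 3)*(p + 4)*(p^3 - 11*p^2 + 38*p - 40) = (p - 4)*(p + 3)*(p + 4)*(p^2 - 7*p + 10) = (p - 4)*(p - 2)*(p + 3)*(p + 4)*(p - 5)
(3) = (d + 3)*(d^3 - 8*d^2 + 11*d + 20) = (d - 4)*(d + 3)*(d^2 - 4*d - 5) = (d - 4)*(d + 1)*(d + 3)*(d - 5)
(4) = (b + 2)*(b^2 + 3*b - 4) = (b - 1)*(b + 2)*(b + 4)
(5) = (z - 4)*(z^3 + 2*z^2 - 23*z - 60) = (z - 4)*(z + 3)*(z^2 - z - 20) = (z - 4)*(z + 3)*(z + 4)*(z - 5)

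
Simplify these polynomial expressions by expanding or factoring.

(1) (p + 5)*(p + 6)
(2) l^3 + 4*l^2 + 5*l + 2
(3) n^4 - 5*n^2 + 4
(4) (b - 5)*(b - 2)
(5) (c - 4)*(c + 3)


(1) = p^2 + 11*p + 30
(2) = (l + 1)^2*(l + 2)
(3) = (n - 2)*(n - 1)*(n + 1)*(n + 2)
(4) = b^2 - 7*b + 10
(5) = c^2 - c - 12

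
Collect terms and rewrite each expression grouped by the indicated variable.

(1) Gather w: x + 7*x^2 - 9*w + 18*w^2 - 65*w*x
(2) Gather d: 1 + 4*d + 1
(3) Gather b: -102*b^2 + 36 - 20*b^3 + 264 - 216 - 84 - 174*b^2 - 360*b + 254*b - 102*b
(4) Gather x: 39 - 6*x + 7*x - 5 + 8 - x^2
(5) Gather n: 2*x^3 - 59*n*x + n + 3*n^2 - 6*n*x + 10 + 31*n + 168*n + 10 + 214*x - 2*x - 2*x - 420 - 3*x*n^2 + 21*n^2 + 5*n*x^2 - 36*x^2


(1) = 18*w^2 + w*(-65*x - 9) + 7*x^2 + x
(2) = 4*d + 2
(3) = -20*b^3 - 276*b^2 - 208*b
(4) = -x^2 + x + 42
(5) = n^2*(24 - 3*x) + n*(5*x^2 - 65*x + 200) + 2*x^3 - 36*x^2 + 210*x - 400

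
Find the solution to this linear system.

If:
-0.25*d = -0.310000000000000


Then:
d = 1.24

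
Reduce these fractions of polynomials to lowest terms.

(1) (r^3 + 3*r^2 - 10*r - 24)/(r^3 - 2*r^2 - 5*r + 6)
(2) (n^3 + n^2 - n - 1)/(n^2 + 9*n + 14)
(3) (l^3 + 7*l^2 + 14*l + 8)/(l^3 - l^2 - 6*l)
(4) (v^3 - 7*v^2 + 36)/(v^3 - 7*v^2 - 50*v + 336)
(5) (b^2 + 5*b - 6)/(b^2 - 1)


(1) = (r + 4)/(r - 1)
(2) = (n^3 + n^2 - n - 1)/(n^2 + 9*n + 14)
(3) = (l^2 + 5*l + 4)/(l^2 - 3*l)
(4) = (v^2 - v - 6)/(v^2 - v - 56)
(5) = (b + 6)/(b + 1)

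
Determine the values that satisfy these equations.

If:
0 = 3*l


Then:
l = 0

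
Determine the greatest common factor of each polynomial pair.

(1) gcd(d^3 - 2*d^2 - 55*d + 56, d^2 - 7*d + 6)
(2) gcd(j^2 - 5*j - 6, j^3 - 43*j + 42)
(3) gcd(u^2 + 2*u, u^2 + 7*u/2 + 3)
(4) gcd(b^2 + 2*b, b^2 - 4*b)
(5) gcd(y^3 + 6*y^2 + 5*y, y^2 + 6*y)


(1) = d - 1
(2) = gcd((j - 6)*(j + 1), (j - 6)*(j - 1)*(j + 7)) = j - 6
(3) = u + 2
(4) = b
(5) = y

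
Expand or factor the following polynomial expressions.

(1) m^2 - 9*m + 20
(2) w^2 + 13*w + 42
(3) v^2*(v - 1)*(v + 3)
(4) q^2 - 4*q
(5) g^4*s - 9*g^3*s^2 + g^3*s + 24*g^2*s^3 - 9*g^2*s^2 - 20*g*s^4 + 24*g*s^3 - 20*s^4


(1) = (m - 5)*(m - 4)
(2) = (w + 6)*(w + 7)
(3) = v^4 + 2*v^3 - 3*v^2
(4) = q*(q - 4)
(5) = (g - 5*s)*(g - 2*s)^2*(g*s + s)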